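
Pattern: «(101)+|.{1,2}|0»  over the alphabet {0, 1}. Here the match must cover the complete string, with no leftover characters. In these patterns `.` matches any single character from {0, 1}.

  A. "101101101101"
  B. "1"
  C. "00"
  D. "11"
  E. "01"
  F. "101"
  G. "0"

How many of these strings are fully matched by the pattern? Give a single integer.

7

A → match
B → match
C → match
D → match
E → match
F → match
G → match
Total matched: 7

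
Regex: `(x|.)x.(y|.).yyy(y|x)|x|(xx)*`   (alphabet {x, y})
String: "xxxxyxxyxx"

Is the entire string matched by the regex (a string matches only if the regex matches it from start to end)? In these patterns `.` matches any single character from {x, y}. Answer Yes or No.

No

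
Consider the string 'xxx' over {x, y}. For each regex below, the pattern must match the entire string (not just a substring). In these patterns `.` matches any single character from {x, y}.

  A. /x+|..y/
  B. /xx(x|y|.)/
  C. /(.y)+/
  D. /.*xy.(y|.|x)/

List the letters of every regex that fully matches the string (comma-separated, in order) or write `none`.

A, B

A → match
B → match
C → no match — must end with 'y'
D → no match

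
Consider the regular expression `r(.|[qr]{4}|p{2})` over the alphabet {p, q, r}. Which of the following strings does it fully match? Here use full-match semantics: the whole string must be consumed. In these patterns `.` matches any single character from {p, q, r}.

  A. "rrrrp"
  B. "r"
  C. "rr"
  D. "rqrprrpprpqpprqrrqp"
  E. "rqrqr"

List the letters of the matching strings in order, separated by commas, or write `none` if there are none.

C, E

A → no match
B → no match
C → match
D → no match
E → match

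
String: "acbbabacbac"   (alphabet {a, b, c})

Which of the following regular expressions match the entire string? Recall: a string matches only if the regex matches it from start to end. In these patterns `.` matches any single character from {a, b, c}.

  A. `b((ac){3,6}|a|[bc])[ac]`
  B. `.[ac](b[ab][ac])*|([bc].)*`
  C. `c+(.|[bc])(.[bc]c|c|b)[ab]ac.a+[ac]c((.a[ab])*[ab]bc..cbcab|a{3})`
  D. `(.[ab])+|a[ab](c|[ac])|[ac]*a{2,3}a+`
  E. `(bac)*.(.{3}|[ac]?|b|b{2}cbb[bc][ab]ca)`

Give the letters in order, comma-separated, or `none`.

B

A → no match — must start with "b"
B → match
C → no match — must start with "c"
D → no match
E → no match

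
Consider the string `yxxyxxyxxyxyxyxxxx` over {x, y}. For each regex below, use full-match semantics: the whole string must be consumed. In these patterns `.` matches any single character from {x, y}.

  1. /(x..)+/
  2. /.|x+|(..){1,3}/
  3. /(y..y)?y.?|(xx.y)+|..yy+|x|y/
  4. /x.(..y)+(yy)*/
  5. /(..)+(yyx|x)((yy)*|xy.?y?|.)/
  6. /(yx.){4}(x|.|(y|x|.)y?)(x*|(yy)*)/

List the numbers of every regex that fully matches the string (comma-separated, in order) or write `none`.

5, 6

1 → no match — must start with `x`
2 → no match
3 → no match
4 → no match — must start with `x`
5 → match
6 → match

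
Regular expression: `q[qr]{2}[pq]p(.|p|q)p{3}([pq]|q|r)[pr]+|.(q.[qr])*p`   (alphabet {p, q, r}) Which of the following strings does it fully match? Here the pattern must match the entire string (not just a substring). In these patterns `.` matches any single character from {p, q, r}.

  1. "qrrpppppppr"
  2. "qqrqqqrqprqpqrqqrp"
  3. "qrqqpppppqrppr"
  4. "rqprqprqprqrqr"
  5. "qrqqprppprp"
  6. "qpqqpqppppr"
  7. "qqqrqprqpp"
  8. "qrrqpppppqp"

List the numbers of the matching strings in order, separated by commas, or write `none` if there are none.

1 → match
2 → no match
3 → match
4 → no match
5 → match
6 → no match
7 → no match
8 → match

1, 3, 5, 8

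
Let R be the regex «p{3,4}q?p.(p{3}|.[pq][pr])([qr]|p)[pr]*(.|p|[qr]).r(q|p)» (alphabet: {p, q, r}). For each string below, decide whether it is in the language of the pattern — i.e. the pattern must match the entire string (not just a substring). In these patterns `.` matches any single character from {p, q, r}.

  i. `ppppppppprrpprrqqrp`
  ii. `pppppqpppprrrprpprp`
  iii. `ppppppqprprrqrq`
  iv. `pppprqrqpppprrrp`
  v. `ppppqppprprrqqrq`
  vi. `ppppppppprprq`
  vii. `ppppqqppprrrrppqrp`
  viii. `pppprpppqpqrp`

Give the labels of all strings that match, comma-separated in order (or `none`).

i → match
ii → match
iii → match
iv → no match
v → match
vi → match
vii → match
viii → match

i, ii, iii, v, vi, vii, viii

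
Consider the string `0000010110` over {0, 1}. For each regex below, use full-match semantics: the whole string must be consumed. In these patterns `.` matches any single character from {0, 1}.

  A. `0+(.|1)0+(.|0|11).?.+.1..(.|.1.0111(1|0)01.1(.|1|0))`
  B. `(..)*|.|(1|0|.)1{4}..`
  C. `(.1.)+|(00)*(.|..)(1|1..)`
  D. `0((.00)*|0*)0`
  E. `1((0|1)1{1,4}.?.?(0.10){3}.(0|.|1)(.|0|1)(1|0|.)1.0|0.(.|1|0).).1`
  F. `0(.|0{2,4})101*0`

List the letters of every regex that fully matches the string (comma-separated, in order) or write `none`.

A → no match
B → match
C → no match
D → no match
E → no match — must start with `1`
F → match

B, F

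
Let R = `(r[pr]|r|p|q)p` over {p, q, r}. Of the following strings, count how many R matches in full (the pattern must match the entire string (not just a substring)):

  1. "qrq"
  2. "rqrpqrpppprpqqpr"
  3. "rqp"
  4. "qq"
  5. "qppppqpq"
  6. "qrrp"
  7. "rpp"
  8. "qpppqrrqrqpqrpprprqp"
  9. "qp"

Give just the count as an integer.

2

1 → no match — must end with "p"
2 → no match — must end with "p"
3 → no match
4 → no match — must end with "p"
5 → no match — must end with "p"
6 → no match
7 → match
8 → no match
9 → match
Total matched: 2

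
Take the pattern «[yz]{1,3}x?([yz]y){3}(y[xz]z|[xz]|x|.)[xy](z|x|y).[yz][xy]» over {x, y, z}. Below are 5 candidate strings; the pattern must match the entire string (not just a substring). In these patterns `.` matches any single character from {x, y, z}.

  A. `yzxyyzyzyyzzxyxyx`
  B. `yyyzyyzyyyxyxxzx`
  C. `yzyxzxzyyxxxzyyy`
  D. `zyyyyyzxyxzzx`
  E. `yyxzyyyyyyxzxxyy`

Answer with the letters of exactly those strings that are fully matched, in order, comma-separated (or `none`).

A

A → match
B → no match
C → no match
D → no match
E → no match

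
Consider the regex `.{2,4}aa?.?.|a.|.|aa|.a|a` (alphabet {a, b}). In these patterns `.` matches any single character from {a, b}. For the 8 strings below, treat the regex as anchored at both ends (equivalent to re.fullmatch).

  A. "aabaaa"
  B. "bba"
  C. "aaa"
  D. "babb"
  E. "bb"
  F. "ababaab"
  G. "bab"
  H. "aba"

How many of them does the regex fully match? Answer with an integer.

2

A → match
B → no match
C → no match
D → no match
E → no match
F → match
G → no match
H → no match
Total matched: 2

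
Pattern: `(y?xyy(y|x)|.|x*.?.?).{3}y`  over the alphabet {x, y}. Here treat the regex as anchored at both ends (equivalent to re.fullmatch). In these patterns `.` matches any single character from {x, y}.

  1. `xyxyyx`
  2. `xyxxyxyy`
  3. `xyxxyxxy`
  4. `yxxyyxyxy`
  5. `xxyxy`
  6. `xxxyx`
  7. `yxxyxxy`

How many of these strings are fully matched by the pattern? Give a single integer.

1 → no match — must end with `y`
2 → no match
3 → no match
4 → no match
5 → match
6 → no match — must end with `y`
7 → no match
Total matched: 1

1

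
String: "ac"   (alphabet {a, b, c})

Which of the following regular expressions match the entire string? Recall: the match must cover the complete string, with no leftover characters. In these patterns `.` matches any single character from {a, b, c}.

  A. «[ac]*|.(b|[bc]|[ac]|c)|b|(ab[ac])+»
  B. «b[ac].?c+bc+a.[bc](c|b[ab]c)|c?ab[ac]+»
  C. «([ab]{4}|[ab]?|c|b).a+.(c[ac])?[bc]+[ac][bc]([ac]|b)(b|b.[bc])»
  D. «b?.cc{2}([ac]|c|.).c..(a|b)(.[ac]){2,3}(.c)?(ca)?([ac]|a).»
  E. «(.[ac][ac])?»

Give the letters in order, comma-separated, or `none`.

A → match
B → no match
C → no match
D → no match
E → no match

A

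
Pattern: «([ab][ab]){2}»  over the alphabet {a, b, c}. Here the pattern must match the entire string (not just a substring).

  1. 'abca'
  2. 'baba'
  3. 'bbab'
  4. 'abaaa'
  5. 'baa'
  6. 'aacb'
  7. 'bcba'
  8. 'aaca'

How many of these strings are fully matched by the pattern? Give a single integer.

1. 'abca' → no match
2. 'baba' → match
3. 'bbab' → match
4. 'abaaa' → no match
5. 'baa' → no match
6. 'aacb' → no match
7. 'bcba' → no match
8. 'aaca' → no match
Total matched: 2

2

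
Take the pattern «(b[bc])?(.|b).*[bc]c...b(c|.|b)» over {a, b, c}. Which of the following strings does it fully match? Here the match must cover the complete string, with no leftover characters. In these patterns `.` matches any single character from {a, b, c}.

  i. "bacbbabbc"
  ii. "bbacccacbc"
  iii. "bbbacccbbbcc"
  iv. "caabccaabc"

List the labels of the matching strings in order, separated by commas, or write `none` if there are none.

i → no match
ii → match
iii → no match
iv → match

ii, iv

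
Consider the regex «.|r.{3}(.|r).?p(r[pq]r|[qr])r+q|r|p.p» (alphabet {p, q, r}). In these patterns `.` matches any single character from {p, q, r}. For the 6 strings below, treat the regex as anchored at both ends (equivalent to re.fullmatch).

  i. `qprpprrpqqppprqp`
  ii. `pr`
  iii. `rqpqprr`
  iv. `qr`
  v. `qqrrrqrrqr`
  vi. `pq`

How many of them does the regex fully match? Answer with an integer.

i → no match
ii → no match
iii → no match
iv → no match
v → no match
vi → no match
Total matched: 0

0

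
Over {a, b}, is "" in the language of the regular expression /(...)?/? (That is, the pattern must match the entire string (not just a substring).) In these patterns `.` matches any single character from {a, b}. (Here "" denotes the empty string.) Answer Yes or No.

Yes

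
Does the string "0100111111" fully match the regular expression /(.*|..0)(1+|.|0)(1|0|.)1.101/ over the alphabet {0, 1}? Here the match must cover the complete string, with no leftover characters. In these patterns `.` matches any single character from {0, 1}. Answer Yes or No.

Every match must end with "101", but "0100111111" does not.

No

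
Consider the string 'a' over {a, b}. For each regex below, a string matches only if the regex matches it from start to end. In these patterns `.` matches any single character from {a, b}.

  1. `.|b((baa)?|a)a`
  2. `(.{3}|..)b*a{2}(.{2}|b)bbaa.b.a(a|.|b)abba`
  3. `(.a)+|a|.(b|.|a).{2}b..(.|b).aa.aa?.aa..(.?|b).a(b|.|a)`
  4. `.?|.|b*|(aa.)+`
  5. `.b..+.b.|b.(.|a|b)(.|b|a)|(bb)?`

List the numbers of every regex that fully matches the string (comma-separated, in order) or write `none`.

1 → match
2 → no match — must end with 'abba'
3 → match
4 → match
5 → no match

1, 3, 4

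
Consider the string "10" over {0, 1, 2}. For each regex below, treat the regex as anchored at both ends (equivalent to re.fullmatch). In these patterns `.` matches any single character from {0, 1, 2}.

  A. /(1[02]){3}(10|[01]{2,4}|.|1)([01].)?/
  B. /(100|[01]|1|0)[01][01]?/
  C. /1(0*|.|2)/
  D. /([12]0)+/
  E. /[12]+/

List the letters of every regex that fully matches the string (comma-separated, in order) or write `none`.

B, C, D

A → no match
B → match
C → match
D → match
E → no match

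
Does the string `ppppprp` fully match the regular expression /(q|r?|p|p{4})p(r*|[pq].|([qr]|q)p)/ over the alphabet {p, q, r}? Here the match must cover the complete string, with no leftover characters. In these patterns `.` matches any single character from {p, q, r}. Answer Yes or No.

Yes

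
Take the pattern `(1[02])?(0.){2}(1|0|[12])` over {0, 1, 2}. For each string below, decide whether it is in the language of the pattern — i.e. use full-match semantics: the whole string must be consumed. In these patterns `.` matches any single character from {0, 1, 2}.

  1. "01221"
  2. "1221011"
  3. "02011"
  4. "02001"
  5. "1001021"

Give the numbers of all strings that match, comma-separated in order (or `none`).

3, 4, 5

1. "01221" → no match
2. "1221011" → no match
3. "02011" → match
4. "02001" → match
5. "1001021" → match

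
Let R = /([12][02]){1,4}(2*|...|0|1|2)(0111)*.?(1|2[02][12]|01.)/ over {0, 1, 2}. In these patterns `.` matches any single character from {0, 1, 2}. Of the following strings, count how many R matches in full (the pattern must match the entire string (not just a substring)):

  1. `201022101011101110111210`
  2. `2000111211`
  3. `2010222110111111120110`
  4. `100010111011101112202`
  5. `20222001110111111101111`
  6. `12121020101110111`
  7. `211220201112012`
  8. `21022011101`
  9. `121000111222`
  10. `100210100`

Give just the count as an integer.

1 → no match
2. `2000111211` → no match
3 → no match
4 → match
5 → no match
6 → no match
7 → no match
8. `21022011101` → no match
9. `121000111222` → match
10. `100210100` → no match
Total matched: 2

2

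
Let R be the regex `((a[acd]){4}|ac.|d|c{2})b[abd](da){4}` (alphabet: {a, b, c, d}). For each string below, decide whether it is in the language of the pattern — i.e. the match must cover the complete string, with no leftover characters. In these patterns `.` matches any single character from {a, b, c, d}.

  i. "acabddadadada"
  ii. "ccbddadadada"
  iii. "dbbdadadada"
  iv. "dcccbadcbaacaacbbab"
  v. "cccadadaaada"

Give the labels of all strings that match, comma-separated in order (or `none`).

i, ii, iii

i → match
ii → match
iii → match
iv → no match — must end with "da"
v → no match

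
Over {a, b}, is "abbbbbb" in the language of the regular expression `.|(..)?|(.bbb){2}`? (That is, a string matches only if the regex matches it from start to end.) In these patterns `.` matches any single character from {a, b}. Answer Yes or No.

No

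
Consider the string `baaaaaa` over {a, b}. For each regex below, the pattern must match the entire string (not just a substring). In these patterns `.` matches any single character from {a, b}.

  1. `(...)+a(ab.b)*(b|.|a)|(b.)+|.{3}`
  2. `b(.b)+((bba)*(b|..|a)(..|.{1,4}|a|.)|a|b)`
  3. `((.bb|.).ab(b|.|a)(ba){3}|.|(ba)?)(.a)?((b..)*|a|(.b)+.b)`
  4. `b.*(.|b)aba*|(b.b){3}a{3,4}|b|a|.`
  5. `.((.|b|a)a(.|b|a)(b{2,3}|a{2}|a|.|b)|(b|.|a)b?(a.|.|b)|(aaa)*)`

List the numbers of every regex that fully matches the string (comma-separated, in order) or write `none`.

1 → no match
2 → no match
3 → no match
4 → no match
5 → match

5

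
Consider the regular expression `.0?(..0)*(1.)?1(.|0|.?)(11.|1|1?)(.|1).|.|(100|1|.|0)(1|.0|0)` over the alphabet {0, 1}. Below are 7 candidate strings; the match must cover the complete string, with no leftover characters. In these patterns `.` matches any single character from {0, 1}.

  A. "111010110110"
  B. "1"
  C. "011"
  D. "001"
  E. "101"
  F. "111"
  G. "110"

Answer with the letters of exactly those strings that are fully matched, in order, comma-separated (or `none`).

A. "111010110110" → no match
B. "1" → match
C. "011" → no match
D. "001" → no match
E. "101" → no match
F. "111" → no match
G. "110" → match

B, G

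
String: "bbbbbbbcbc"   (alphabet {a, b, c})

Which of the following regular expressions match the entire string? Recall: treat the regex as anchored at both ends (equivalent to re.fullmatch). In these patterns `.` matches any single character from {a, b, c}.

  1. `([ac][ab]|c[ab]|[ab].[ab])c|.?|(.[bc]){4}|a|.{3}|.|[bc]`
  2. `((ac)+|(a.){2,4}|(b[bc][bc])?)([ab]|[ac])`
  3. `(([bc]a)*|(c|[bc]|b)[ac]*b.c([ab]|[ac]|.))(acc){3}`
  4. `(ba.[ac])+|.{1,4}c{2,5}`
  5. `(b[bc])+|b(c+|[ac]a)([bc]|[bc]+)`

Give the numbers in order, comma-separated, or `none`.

5

1 → no match
2 → no match
3 → no match — must end with "acc"
4 → no match
5 → match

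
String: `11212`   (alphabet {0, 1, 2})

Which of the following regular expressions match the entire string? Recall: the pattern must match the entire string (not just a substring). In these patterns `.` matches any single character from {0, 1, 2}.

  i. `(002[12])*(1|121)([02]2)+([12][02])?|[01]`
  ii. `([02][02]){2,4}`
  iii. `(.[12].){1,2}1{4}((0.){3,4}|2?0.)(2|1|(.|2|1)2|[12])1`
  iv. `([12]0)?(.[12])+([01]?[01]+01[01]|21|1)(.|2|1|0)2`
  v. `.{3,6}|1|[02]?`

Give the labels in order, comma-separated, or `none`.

v

i → no match
ii → no match
iii → no match — must end with `1`
iv → no match
v → match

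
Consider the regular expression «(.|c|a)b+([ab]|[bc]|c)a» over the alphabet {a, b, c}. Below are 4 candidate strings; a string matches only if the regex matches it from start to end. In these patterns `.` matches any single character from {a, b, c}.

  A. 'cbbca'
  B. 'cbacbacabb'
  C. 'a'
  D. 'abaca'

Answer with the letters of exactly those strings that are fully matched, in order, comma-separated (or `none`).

A

A. 'cbbca' → match
B. 'cbacbacabb' → no match — must end with 'a'
C. 'a' → no match
D. 'abaca' → no match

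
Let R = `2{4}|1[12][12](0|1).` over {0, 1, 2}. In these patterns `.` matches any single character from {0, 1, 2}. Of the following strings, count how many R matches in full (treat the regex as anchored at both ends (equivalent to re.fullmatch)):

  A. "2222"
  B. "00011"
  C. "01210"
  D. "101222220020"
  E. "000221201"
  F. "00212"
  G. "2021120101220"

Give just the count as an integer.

1

A → match
B → no match
C → no match
D → no match
E → no match
F → no match
G → no match
Total matched: 1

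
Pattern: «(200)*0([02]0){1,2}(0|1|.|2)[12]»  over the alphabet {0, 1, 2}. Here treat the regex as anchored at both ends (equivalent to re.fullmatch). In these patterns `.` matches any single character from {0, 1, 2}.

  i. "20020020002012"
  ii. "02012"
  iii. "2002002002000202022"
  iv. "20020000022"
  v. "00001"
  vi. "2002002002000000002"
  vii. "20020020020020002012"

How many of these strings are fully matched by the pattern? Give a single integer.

7

i → match
ii → match
iii → match
iv → match
v → match
vi → match
vii → match
Total matched: 7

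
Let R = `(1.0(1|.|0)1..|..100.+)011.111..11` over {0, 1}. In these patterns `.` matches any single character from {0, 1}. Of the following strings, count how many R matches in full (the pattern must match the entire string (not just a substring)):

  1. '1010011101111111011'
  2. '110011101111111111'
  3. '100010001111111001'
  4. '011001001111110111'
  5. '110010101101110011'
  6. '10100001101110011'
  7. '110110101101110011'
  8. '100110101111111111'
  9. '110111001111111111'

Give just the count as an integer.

8

1 → match
2 → match
3 → no match — must end with '11'
4 → match
5 → match
6 → match
7 → match
8 → match
9 → match
Total matched: 8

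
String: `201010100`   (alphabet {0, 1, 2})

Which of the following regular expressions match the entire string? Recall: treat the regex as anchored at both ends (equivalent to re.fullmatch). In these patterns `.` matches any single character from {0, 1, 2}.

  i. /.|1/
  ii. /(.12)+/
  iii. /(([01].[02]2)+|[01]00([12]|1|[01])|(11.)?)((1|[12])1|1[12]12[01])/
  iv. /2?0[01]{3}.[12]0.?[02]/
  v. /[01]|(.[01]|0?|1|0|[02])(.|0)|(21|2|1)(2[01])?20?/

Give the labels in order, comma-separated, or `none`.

i → no match
ii → no match — must end with `12`
iii → no match
iv → match
v → no match

iv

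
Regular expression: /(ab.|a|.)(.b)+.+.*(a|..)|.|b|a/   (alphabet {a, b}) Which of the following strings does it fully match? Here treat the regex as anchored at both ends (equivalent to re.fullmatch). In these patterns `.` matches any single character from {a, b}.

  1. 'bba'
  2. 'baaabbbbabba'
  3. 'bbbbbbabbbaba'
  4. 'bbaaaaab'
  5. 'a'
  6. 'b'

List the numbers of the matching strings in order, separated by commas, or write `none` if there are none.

3, 5, 6

1. 'bba' → no match
2. 'baaabbbbabba' → no match
3 → match
4. 'bbaaaaab' → no match
5. 'a' → match
6. 'b' → match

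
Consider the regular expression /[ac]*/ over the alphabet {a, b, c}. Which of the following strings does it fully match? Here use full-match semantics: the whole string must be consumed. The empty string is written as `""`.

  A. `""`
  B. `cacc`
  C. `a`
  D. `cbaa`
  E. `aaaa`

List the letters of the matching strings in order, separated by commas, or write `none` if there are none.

A → match
B → match
C → match
D → no match
E → match

A, B, C, E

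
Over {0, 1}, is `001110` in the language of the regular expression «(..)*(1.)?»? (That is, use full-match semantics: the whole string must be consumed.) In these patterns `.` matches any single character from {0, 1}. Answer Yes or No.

Yes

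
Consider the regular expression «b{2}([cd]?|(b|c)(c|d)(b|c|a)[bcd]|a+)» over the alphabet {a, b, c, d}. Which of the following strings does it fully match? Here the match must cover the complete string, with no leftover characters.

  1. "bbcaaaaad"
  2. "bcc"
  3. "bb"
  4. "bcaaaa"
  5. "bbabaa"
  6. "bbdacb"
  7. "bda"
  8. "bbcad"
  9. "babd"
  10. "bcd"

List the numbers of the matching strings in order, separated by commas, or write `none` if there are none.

3

1 → no match
2 → no match
3 → match
4 → no match
5 → no match
6 → no match
7 → no match
8 → no match
9 → no match
10 → no match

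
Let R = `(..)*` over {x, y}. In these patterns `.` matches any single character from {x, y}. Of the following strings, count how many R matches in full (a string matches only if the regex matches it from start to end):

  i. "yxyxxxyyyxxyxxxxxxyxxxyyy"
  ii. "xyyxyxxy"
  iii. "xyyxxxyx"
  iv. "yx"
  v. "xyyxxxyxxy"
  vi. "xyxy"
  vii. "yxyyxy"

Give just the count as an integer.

6

i → no match
ii → match
iii → match
iv → match
v → match
vi → match
vii → match
Total matched: 6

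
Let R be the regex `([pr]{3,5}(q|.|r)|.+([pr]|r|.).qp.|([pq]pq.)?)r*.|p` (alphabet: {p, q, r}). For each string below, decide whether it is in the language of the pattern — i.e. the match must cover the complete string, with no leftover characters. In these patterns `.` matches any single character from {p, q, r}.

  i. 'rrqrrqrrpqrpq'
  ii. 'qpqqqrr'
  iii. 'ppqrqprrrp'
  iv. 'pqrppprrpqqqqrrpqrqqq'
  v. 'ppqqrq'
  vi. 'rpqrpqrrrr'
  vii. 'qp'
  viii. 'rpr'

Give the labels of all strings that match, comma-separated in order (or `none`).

i → no match
ii → no match
iii → match
iv → no match
v → match
vi → no match
vii → no match
viii → no match

iii, v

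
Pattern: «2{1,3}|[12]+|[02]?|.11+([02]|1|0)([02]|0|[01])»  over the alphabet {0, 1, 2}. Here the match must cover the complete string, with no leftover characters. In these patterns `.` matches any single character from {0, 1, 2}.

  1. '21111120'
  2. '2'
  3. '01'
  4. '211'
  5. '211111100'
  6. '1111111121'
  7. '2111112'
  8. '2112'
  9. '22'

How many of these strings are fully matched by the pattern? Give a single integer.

8

1 → match
2 → match
3 → no match
4 → match
5 → match
6 → match
7 → match
8 → match
9 → match
Total matched: 8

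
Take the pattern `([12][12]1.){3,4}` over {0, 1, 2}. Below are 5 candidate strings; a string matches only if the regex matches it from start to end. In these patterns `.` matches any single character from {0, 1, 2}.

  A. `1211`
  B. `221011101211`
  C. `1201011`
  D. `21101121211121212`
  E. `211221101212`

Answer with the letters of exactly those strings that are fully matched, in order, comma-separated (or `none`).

B, E

A. `1211` → no match
B. `221011101211` → match
C. `1201011` → no match
D → no match
E. `211221101212` → match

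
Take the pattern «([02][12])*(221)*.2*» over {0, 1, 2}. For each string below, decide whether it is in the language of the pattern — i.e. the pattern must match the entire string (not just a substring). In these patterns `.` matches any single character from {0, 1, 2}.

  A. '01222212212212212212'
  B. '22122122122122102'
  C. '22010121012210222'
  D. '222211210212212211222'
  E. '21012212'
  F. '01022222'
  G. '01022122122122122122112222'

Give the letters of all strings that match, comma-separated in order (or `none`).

A → match
B → match
C → match
D → no match
E → match
F → match
G → match

A, B, C, E, F, G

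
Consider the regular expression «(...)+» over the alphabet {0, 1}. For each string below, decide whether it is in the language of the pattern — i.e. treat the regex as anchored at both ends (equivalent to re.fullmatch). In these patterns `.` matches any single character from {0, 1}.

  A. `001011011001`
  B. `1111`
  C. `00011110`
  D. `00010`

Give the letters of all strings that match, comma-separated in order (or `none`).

A → match
B → no match
C → no match
D → no match

A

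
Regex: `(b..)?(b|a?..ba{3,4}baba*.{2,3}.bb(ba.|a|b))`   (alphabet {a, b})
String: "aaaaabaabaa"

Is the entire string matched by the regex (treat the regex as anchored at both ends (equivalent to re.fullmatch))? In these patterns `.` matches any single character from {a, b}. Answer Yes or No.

No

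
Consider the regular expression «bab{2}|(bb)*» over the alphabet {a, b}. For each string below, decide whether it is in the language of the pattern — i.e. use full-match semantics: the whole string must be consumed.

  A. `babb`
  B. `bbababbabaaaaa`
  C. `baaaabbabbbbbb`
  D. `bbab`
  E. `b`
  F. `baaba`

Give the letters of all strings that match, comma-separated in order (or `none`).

A → match
B → no match
C → no match
D → no match
E → no match
F → no match

A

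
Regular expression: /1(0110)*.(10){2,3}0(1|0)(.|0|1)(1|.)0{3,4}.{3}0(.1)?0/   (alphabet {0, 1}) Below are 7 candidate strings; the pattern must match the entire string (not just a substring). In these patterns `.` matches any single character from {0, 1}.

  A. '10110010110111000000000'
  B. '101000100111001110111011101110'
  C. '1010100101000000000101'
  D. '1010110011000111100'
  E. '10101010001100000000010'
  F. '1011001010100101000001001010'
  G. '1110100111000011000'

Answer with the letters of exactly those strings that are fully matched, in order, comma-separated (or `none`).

A → no match
B → no match
C → no match — must end with '0'
D → no match
E → match
F → no match
G → match

E, G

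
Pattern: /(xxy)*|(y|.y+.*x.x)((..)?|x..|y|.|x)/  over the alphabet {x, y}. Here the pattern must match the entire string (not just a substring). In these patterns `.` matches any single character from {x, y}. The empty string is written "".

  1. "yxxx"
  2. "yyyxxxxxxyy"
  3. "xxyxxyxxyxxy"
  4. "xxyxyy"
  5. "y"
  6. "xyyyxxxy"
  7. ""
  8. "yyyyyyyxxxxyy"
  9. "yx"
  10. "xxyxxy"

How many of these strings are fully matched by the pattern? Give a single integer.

1. "yxxx" → match
2. "yyyxxxxxxyy" → match
3. "xxyxxyxxyxxy" → match
4. "xxyxyy" → no match
5. "y" → match
6. "xyyyxxxy" → match
7. "" → match
8 → match
9. "yx" → match
10. "xxyxxy" → match
Total matched: 9

9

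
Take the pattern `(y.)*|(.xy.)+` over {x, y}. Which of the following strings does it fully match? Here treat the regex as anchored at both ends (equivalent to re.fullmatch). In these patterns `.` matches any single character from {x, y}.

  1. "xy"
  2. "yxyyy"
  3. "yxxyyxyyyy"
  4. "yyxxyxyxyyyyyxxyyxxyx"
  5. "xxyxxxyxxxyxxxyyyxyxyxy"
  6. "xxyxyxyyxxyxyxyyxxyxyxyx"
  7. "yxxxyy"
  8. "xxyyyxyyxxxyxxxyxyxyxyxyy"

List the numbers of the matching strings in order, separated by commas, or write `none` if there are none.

1 → no match
2 → no match
3 → no match
4 → no match
5 → no match
6 → match
7 → no match
8 → no match

6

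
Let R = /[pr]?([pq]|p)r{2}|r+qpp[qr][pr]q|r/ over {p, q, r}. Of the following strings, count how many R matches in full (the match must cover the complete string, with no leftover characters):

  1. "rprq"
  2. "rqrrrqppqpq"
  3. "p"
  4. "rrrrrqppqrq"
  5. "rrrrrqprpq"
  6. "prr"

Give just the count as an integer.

2

1. "rprq" → no match
2. "rqrrrqppqpq" → no match
3. "p" → no match
4. "rrrrrqppqrq" → match
5. "rrrrrqprpq" → no match
6. "prr" → match
Total matched: 2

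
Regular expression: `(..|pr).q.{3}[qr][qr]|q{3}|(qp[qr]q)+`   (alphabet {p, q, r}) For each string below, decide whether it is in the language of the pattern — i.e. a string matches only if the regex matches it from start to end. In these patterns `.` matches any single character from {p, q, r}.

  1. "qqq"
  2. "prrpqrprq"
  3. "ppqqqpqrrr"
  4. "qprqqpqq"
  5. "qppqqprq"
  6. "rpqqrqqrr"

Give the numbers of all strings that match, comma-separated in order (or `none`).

1, 4, 6

1. "qqq" → match
2. "prrpqrprq" → no match
3. "ppqqqpqrrr" → no match
4. "qprqqpqq" → match
5. "qppqqprq" → no match
6. "rpqqrqqrr" → match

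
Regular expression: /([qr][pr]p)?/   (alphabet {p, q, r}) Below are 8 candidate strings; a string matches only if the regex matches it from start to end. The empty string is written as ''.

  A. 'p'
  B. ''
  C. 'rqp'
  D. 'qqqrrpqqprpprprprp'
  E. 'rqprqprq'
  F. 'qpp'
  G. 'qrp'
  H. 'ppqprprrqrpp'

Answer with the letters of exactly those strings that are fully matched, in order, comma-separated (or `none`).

A → no match
B → match
C → no match
D → no match
E → no match
F → match
G → match
H → no match

B, F, G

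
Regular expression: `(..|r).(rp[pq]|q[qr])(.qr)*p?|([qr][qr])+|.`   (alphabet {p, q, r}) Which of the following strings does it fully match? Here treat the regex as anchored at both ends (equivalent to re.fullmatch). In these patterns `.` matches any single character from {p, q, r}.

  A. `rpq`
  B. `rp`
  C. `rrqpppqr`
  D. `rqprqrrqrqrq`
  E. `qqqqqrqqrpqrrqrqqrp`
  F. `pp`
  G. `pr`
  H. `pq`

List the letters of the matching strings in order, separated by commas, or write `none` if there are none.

none

A. `rpq` → no match
B. `rp` → no match
C. `rrqpppqr` → no match
D. `rqprqrrqrqrq` → no match
E → no match
F. `pp` → no match
G. `pr` → no match
H. `pq` → no match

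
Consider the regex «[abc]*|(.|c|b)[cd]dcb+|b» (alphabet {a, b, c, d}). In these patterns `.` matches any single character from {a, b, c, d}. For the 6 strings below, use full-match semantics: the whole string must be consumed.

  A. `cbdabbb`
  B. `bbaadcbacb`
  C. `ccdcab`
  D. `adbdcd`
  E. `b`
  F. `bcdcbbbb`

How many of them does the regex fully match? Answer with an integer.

A → no match
B → no match
C → no match
D → no match
E → match
F → match
Total matched: 2

2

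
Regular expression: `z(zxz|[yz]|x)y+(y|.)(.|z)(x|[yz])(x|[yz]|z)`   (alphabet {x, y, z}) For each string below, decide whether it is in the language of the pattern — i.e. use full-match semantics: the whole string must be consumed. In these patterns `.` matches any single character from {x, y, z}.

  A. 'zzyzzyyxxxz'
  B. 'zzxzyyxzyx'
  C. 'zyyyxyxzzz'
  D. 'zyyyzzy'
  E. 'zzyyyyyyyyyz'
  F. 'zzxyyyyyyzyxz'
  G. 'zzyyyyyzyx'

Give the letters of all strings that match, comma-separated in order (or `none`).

A → no match
B → match
C → no match
D → match
E → match
F → no match
G → match

B, D, E, G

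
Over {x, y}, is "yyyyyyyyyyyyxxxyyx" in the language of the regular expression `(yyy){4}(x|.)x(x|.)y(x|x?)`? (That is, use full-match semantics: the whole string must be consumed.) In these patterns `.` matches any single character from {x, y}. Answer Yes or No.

No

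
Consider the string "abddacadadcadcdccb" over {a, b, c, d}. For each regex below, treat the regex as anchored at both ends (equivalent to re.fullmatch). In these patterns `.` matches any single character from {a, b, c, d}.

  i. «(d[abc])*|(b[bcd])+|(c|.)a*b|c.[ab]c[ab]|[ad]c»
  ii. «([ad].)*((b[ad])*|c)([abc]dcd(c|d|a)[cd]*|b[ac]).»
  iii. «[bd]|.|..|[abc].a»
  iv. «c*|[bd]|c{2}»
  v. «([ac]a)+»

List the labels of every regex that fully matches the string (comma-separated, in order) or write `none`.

ii

i → no match
ii → match
iii → no match
iv → no match
v → no match — must end with "a"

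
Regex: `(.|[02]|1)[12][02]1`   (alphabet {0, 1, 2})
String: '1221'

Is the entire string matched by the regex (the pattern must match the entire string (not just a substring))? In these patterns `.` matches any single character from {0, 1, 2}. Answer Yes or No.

Yes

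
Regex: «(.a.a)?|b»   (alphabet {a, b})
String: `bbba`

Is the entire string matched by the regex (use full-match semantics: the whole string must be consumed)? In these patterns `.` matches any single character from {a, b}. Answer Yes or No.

No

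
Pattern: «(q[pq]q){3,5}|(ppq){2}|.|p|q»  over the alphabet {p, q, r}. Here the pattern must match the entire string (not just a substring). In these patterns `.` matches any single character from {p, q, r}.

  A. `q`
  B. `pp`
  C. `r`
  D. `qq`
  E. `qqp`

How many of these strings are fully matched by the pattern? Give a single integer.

A. `q` → match
B. `pp` → no match
C. `r` → match
D. `qq` → no match
E. `qqp` → no match
Total matched: 2

2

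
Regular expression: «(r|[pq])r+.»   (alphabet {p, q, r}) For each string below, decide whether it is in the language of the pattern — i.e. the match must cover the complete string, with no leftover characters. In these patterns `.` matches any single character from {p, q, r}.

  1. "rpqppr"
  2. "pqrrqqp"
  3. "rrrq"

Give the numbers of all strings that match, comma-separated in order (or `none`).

3

1. "rpqppr" → no match
2. "pqrrqqp" → no match
3. "rrrq" → match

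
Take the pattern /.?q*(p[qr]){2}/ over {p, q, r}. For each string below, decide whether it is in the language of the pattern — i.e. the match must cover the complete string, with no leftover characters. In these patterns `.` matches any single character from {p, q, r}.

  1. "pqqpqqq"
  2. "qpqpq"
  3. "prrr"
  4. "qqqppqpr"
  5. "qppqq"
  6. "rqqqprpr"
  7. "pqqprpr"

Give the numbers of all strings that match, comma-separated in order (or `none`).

1. "pqqpqqq" → no match
2. "qpqpq" → match
3. "prrr" → no match
4. "qqqppqpr" → no match
5. "qppqq" → no match
6. "rqqqprpr" → match
7. "pqqprpr" → match

2, 6, 7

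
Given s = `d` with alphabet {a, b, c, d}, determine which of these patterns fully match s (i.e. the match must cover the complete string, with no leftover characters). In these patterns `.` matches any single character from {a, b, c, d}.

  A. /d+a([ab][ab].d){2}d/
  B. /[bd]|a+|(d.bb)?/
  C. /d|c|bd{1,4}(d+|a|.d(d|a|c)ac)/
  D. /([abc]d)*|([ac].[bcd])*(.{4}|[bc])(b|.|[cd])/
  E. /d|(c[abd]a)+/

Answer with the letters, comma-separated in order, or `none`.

A → no match — must end with `dd`
B → match
C → match
D → no match
E → match

B, C, E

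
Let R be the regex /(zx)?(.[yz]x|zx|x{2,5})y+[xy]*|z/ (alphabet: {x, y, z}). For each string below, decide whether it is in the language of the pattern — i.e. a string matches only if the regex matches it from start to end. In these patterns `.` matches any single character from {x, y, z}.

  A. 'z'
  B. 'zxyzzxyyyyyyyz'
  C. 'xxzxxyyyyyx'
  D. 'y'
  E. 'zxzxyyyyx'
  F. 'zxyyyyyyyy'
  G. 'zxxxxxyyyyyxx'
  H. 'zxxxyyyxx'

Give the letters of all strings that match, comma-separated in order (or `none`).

A, E, F, G, H

A → match
B → no match
C → no match
D → no match
E → match
F → match
G → match
H → match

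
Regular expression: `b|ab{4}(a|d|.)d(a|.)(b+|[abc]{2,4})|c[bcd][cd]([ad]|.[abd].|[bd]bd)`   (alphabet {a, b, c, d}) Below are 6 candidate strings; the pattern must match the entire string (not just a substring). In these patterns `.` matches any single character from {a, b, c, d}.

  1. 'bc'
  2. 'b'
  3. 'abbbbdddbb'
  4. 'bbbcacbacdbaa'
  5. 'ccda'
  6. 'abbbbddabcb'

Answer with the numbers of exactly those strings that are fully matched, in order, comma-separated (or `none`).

2, 3, 5, 6

1 → no match
2 → match
3 → match
4 → no match
5 → match
6 → match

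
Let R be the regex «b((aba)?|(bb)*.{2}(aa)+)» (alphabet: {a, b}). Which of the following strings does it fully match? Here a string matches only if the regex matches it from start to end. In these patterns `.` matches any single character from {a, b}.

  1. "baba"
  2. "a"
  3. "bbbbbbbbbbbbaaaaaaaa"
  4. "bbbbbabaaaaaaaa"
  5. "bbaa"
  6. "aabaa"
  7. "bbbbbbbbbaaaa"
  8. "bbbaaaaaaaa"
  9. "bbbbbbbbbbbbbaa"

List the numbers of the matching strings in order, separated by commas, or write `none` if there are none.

1 → match
2 → no match — must start with "b"
3 → no match
4 → match
5 → no match
6 → no match — must start with "b"
7 → match
8 → match
9 → match

1, 4, 7, 8, 9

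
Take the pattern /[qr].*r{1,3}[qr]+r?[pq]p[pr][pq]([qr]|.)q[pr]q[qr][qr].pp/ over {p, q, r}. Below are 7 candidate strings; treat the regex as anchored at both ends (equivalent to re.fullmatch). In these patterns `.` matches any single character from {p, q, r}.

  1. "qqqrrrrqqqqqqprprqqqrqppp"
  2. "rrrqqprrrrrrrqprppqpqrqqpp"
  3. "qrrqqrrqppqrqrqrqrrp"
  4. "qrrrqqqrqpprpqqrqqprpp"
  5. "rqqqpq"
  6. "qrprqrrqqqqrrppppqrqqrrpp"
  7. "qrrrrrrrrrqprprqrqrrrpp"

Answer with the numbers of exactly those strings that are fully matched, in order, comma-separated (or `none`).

2, 7

1 → no match
2 → match
3 → no match — must end with "pp"
4 → no match
5. "rqqqpq" → no match — must end with "pp"
6 → no match
7 → match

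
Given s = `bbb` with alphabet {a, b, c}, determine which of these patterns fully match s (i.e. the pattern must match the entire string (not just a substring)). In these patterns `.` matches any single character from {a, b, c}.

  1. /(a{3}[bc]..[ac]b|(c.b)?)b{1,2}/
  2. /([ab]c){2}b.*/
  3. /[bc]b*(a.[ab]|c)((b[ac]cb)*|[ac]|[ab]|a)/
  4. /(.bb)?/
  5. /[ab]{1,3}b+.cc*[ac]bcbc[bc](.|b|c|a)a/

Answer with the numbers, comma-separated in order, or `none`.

1 → no match
2 → no match
3 → no match
4 → match
5 → no match — must end with `a`

4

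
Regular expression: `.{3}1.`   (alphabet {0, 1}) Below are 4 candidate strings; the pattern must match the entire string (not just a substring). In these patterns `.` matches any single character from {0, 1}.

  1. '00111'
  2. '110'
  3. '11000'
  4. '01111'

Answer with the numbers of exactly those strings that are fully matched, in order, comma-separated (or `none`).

1 → match
2 → no match
3 → no match
4 → match

1, 4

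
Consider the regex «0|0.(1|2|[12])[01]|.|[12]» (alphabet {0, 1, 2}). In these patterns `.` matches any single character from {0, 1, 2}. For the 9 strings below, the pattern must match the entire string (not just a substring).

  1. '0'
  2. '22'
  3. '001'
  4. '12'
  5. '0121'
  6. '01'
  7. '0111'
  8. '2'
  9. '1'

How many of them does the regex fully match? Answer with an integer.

1 → match
2 → no match
3 → no match
4 → no match
5 → match
6 → no match
7 → match
8 → match
9 → match
Total matched: 5

5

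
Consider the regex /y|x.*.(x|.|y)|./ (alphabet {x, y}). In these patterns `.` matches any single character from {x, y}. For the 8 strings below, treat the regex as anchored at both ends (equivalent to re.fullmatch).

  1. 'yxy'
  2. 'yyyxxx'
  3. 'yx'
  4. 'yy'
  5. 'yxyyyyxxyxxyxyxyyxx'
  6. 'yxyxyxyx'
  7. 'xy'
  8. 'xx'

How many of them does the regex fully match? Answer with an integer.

0

1. 'yxy' → no match
2. 'yyyxxx' → no match
3. 'yx' → no match
4. 'yy' → no match
5 → no match
6. 'yxyxyxyx' → no match
7. 'xy' → no match
8. 'xx' → no match
Total matched: 0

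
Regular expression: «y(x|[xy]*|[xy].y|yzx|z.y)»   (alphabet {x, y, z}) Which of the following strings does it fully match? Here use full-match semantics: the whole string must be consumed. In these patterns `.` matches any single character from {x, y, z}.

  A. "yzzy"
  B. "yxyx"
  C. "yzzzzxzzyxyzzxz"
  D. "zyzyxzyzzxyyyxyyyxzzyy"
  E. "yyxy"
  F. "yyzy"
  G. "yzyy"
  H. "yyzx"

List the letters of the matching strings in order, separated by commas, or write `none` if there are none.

A → match
B → match
C → no match
D → no match — must start with "y"
E → match
F → match
G → match
H → match

A, B, E, F, G, H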